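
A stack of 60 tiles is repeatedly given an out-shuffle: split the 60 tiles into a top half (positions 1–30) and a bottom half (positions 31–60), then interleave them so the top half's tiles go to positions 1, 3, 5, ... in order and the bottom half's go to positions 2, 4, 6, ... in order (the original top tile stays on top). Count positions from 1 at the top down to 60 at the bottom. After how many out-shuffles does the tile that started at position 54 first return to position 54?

58

Follow position 54 under repeated out-shuffles:
54 → 48 → 36 → 12 → 23 → 45 → 30 → 59 → ... → 54 (length 58)
It first returns after 58 out-shuffles.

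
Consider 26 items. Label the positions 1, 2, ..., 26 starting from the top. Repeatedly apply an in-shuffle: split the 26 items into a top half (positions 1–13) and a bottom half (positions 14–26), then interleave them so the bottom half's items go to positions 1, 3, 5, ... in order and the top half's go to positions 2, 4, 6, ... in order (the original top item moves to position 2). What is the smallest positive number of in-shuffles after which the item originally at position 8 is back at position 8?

18

Follow position 8 under repeated in-shuffles:
8 → 16 → 5 → 10 → 20 → 13 → 26 → 25 → 23 → 19 → 11 → 22 → 17 → 7 → 14 → 1 → 2 → 4 → 8
It first returns after 18 in-shuffles.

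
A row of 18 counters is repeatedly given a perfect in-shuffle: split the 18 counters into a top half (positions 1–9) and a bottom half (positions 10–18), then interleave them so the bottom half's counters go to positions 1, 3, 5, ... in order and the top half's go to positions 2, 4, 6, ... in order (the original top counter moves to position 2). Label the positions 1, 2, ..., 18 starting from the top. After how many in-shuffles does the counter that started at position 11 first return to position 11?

Follow position 11 under repeated in-shuffles:
11 → 3 → 6 → 12 → 5 → 10 → 1 → 2 → 4 → 8 → 16 → 13 → 7 → 14 → 9 → 18 → 17 → 15 → 11
It first returns after 18 in-shuffles.

18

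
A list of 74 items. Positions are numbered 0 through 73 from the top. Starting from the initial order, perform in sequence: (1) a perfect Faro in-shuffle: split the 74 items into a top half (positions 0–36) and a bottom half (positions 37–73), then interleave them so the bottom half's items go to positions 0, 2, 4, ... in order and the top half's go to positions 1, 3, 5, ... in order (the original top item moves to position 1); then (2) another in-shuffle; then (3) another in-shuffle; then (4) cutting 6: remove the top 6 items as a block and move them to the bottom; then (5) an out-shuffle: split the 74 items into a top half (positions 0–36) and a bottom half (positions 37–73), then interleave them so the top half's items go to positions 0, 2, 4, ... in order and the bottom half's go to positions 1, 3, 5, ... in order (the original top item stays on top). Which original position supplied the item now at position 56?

69

Undo the operations in reverse order, starting from position 56:
  undo op 5 (out-shuffle, from top half): 56 ← 28
  undo op 4 (cut 6): 28 ← 34
  undo op 3 (in-shuffle, from bottom half): 34 ← 54
  undo op 2 (in-shuffle, from bottom half): 54 ← 64
  undo op 1 (in-shuffle, from bottom half): 64 ← 69
So the item at position 56 came from original position 69.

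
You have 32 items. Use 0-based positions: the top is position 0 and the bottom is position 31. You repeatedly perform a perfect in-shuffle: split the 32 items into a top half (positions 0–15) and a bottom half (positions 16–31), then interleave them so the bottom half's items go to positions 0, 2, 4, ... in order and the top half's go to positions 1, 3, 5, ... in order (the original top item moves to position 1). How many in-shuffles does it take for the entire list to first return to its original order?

The in-shuffle permutes the 32 positions with cycle lengths [2, 10, 10, 10].
Every item is home exactly when every cycle has completed a whole number of laps, i.e. after lcm(2, 10) = 10 in-shuffles.

10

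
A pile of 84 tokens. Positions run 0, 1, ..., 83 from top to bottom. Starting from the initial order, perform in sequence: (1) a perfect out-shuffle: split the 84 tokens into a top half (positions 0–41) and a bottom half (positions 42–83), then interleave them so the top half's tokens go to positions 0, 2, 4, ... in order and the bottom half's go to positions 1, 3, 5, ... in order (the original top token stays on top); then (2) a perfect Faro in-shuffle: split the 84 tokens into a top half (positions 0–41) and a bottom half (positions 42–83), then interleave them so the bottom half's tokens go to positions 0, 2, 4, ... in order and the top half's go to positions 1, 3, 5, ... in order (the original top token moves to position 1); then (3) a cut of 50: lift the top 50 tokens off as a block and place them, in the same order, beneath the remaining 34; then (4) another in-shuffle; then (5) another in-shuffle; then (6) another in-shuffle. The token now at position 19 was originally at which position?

Undo the operations in reverse order, starting from position 19:
  undo op 6 (in-shuffle, from top half): 19 ← 9
  undo op 5 (in-shuffle, from top half): 9 ← 4
  undo op 4 (in-shuffle, from bottom half): 4 ← 44
  undo op 3 (cut 50): 44 ← 10
  undo op 2 (in-shuffle, from bottom half): 10 ← 47
  undo op 1 (out-shuffle, from bottom half): 47 ← 65
So the token at position 19 came from original position 65.

65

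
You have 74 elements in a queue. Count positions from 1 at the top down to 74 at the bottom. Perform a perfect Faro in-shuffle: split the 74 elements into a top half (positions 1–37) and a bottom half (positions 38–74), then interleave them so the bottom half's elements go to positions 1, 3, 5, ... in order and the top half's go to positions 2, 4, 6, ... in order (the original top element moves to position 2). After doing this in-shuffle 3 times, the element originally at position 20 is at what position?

Track the element's position through each in-shuffle:
20 → 40 → 5 → 10

10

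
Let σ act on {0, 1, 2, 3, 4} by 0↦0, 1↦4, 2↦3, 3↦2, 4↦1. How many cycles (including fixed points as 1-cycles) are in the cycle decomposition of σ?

3

Cycle decomposition: (0) (1 4) (2 3).
3 cycles.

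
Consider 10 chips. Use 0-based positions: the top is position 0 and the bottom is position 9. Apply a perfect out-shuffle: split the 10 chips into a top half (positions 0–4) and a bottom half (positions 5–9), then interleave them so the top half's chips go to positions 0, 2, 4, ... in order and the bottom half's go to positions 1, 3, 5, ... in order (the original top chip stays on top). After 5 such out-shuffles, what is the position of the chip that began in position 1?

Track the chip's position through each out-shuffle:
1 → 2 → 4 → 8 → 7 → 5

5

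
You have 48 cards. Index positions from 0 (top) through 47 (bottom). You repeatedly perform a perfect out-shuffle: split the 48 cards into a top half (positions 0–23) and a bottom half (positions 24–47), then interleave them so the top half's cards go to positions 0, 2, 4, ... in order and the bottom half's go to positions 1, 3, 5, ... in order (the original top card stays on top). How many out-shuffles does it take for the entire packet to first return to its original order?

The out-shuffle permutes the 48 positions with cycle lengths [1, 1, 23, 23].
Every card is home exactly when every cycle has completed a whole number of laps, i.e. after lcm(1, 23) = 23 out-shuffles.

23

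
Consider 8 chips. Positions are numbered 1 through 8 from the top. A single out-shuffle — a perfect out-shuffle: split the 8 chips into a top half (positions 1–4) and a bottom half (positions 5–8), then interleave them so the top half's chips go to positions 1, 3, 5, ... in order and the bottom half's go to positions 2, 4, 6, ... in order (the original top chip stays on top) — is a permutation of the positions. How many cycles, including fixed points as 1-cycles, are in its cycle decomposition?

Trace each unvisited position around until it returns:
(1) (2 3 5) (4 7 6) (8)
4 cycles in total.

4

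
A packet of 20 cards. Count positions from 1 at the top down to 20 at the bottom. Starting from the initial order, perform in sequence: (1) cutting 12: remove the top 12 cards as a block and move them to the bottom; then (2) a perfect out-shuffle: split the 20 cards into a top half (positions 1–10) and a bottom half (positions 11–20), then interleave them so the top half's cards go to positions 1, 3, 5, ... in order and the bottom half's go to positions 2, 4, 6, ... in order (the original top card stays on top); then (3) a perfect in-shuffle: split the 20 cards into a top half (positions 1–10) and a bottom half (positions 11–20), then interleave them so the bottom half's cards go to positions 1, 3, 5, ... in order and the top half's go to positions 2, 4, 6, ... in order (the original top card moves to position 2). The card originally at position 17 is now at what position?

Track the card from position 17 forward through each operation:
  after op 1 (cut 12): 17 → 5
  after op 2 (out-shuffle): 5 → 9
  after op 3 (in-shuffle): 9 → 18

18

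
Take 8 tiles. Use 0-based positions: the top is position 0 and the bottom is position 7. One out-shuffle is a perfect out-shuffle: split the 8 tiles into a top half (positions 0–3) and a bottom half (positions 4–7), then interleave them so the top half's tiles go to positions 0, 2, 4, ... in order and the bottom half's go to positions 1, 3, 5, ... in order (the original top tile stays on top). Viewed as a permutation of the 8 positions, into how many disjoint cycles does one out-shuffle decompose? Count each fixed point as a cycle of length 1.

4

Trace each unvisited position around until it returns:
(0) (1 2 4) (3 6 5) (7)
4 cycles in total.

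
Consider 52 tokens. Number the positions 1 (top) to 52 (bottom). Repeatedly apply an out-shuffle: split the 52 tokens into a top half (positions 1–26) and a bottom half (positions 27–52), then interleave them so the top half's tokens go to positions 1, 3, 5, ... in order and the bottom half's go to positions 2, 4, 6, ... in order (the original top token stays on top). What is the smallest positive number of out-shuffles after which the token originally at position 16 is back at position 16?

8

Follow position 16 under repeated out-shuffles:
16 → 31 → 10 → 19 → 37 → 22 → 43 → 34 → 16
It first returns after 8 out-shuffles.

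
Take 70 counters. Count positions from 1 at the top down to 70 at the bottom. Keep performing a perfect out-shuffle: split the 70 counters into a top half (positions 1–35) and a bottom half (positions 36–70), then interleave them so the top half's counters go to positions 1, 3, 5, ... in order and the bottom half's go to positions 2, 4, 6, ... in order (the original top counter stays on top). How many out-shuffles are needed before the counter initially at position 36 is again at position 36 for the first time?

Follow position 36 under repeated out-shuffles:
36 → 2 → 3 → 5 → 9 → 17 → 33 → 65 → ... → 36 (length 22)
It first returns after 22 out-shuffles.

22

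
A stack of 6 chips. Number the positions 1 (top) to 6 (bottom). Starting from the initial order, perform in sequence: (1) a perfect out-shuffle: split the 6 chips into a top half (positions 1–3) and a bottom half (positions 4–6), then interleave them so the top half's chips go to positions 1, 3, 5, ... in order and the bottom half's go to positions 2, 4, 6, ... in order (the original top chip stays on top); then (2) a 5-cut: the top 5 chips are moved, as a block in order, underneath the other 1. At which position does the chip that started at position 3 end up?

6

Track the chip from position 3 forward through each operation:
  after op 1 (out-shuffle): 3 → 5
  after op 2 (cut 5): 5 → 6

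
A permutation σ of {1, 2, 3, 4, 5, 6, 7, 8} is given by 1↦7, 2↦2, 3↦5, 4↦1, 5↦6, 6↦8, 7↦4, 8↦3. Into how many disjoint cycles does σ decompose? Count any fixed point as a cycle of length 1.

3

Cycle decomposition: (1 7 4) (2) (3 5 6 8).
3 cycles.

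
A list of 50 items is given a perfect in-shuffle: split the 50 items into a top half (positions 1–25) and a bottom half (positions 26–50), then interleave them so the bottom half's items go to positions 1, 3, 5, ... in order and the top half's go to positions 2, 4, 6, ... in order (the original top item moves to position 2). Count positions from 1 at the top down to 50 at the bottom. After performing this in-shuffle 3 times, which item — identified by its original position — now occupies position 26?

16

Work backwards from position 26, undoing one in-shuffle at a time:
26 ← 13 ← 32 ← 16
So the item now at position 26 started at position 16.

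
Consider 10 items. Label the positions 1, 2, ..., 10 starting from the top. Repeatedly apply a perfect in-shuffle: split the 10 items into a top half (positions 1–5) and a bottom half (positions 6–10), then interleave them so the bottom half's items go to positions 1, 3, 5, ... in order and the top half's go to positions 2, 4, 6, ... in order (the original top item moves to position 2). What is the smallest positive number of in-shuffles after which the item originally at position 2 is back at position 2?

Follow position 2 under repeated in-shuffles:
2 → 4 → 8 → 5 → 10 → 9 → 7 → 3 → 6 → 1 → 2
It first returns after 10 in-shuffles.

10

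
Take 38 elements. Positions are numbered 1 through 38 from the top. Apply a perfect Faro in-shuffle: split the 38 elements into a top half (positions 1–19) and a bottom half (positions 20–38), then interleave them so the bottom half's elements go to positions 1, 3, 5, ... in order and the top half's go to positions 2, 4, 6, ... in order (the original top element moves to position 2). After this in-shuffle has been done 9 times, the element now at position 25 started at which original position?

5

Work backwards from position 25, undoing one in-shuffle at a time:
25 ← 32 ← 16 ← 8 ← 4 ← 2 ← 1 ← 20 ← 10 ← 5
So the element now at position 25 started at position 5.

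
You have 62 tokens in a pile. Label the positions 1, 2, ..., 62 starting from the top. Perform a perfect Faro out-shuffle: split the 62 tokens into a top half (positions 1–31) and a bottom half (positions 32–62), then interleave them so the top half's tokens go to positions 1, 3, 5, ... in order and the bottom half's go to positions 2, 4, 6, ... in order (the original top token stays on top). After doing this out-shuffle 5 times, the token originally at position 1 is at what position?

1

Position 1 is a fixed point of every out-shuffle, so the token never moves.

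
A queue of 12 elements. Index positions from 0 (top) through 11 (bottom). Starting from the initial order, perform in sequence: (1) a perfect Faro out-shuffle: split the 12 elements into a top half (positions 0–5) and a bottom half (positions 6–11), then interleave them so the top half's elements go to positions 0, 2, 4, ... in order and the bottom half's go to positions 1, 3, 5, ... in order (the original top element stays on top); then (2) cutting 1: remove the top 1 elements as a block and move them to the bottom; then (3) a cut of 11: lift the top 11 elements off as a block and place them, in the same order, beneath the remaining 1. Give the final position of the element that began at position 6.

1

Track the element from position 6 forward through each operation:
  after op 1 (out-shuffle): 6 → 1
  after op 2 (cut 1): 1 → 0
  after op 3 (cut 11): 0 → 1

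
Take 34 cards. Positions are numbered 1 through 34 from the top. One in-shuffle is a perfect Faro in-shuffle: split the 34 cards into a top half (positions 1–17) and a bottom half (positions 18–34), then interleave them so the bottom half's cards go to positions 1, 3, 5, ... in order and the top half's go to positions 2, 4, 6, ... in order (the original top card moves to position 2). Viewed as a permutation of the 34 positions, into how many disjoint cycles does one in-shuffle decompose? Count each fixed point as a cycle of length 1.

5

Trace each unvisited position around until it returns:
(1 2 4 8 16 32 ... len 12) (3 6 12 24 13 26 ... len 12) (5 10 20) (7 14 28 21) (15 30 25)
5 cycles in total.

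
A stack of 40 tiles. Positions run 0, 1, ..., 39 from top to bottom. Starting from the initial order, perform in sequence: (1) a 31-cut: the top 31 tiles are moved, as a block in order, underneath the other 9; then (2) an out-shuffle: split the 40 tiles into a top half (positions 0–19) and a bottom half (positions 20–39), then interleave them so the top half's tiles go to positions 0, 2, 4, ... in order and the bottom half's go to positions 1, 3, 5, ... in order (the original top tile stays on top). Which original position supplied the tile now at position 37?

29

Undo the operations in reverse order, starting from position 37:
  undo op 2 (out-shuffle, from bottom half): 37 ← 38
  undo op 1 (cut 31): 38 ← 29
So the tile at position 37 came from original position 29.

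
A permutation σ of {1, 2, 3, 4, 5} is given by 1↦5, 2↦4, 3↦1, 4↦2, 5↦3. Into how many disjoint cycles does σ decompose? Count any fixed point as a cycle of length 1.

Cycle decomposition: (1 5 3) (2 4).
2 cycles.

2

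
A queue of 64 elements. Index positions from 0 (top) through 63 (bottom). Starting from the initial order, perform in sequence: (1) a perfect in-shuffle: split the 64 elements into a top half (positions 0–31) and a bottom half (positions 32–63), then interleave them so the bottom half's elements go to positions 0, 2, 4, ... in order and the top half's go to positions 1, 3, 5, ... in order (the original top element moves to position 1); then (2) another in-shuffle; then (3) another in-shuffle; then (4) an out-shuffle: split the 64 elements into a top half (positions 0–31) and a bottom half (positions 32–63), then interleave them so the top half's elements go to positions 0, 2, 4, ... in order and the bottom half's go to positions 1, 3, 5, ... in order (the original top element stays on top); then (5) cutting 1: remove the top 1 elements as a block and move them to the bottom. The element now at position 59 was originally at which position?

Undo the operations in reverse order, starting from position 59:
  undo op 5 (cut 1): 59 ← 60
  undo op 4 (out-shuffle, from top half): 60 ← 30
  undo op 3 (in-shuffle, from bottom half): 30 ← 47
  undo op 2 (in-shuffle, from top half): 47 ← 23
  undo op 1 (in-shuffle, from top half): 23 ← 11
So the element at position 59 came from original position 11.

11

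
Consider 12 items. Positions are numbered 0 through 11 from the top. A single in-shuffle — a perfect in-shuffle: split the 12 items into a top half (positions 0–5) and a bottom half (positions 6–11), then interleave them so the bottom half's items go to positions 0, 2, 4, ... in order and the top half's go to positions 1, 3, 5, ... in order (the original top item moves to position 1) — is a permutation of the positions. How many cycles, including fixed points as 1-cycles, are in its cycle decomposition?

1

Trace each unvisited position around until it returns:
(0 1 3 7 2 5 ... len 12)
1 cycle in total.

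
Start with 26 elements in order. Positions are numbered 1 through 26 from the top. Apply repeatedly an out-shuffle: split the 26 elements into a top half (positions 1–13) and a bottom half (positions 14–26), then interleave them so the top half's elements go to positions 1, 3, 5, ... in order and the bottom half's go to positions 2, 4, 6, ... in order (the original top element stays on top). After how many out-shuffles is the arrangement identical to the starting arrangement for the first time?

20

The out-shuffle permutes the 26 positions with cycle lengths [1, 1, 4, 20].
Every element is home exactly when every cycle has completed a whole number of laps, i.e. after lcm(1, 4, 20) = 20 out-shuffles.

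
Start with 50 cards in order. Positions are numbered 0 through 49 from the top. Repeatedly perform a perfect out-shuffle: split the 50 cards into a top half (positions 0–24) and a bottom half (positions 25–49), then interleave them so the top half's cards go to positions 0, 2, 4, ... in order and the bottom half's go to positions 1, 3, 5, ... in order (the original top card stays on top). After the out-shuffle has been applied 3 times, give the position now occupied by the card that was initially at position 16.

30

Track the card's position through each out-shuffle:
16 → 32 → 15 → 30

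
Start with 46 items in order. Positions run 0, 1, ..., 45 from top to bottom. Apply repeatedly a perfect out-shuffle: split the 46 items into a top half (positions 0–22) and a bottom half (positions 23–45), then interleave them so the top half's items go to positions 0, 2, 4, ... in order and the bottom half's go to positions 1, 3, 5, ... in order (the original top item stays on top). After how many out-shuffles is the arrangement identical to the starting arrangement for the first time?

12

The out-shuffle permutes the 46 positions with cycle lengths [1, 1, 2, 4, 4, 4, 6, 12, 12].
Every item is home exactly when every cycle has completed a whole number of laps, i.e. after lcm(1, 2, 4, 6, 12) = 12 out-shuffles.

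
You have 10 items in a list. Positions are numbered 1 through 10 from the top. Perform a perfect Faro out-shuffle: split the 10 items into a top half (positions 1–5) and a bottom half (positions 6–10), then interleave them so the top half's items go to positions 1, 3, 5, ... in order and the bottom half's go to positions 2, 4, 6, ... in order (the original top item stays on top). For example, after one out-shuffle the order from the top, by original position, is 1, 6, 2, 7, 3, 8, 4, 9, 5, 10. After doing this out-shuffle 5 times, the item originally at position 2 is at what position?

6

Track the item's position through each out-shuffle:
2 → 3 → 5 → 9 → 8 → 6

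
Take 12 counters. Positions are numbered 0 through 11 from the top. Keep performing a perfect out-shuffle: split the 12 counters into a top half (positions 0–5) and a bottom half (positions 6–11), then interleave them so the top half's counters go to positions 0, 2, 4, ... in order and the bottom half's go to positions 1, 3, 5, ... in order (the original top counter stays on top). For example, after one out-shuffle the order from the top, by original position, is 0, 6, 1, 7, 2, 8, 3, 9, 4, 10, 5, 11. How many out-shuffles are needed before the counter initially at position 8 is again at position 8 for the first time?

Follow position 8 under repeated out-shuffles:
8 → 5 → 10 → 9 → 7 → 3 → 6 → 1 → 2 → 4 → 8
It first returns after 10 out-shuffles.

10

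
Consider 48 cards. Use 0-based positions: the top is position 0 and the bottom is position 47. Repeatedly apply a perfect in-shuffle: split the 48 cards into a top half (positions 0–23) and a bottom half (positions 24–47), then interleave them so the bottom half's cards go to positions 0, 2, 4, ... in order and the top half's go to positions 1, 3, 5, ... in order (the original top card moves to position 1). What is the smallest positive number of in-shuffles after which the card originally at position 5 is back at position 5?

21

Follow position 5 under repeated in-shuffles:
5 → 11 → 23 → 47 → 46 → 44 → 40 → 32 → ... → 5 (length 21)
It first returns after 21 in-shuffles.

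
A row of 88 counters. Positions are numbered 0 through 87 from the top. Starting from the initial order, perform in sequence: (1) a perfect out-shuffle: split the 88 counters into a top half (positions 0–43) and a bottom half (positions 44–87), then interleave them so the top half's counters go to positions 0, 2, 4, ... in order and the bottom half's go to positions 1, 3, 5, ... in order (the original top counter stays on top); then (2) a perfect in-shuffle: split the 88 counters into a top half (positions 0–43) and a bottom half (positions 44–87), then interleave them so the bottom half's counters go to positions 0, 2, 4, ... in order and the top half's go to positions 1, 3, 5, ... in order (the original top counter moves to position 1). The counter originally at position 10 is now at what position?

41

Track the counter from position 10 forward through each operation:
  after op 1 (out-shuffle): 10 → 20
  after op 2 (in-shuffle): 20 → 41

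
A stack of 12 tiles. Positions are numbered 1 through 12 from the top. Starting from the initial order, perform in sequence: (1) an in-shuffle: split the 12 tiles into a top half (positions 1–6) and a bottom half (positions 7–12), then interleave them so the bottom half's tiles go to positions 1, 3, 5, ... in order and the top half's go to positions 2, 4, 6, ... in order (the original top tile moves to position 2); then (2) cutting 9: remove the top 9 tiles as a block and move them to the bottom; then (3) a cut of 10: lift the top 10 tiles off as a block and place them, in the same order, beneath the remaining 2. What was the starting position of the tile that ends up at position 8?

8

Undo the operations in reverse order, starting from position 8:
  undo op 3 (cut 10): 8 ← 6
  undo op 2 (cut 9): 6 ← 3
  undo op 1 (in-shuffle, from bottom half): 3 ← 8
So the tile at position 8 came from original position 8.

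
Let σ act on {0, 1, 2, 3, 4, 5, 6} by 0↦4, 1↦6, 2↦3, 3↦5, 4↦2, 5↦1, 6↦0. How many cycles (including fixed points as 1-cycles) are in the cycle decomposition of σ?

1

Cycle decomposition: (0 4 2 3 5 1 6).
1 cycle.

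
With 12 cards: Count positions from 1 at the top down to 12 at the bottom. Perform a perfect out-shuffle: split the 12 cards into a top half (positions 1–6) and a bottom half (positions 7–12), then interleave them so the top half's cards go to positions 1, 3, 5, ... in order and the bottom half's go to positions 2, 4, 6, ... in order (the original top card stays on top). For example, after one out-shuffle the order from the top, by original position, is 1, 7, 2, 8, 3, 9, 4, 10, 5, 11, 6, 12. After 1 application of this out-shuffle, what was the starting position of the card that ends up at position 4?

8

Work backwards from position 4, undoing one out-shuffle at a time:
4 ← 8
So the card now at position 4 started at position 8.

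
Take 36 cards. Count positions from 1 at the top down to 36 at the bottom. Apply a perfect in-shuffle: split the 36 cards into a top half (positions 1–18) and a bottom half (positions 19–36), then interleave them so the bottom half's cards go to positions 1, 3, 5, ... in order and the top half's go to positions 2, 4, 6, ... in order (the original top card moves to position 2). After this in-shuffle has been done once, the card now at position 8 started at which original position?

4

Work backwards from position 8, undoing one in-shuffle at a time:
8 ← 4
So the card now at position 8 started at position 4.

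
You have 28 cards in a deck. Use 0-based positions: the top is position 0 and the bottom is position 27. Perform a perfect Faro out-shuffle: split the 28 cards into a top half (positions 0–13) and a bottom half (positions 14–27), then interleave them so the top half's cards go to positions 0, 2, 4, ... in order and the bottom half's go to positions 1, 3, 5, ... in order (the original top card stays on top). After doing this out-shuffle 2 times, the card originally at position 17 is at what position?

14

Track the card's position through each out-shuffle:
17 → 7 → 14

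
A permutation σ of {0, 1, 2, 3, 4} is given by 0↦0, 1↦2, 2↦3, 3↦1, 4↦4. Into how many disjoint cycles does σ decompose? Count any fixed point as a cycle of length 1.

Cycle decomposition: (0) (1 2 3) (4).
3 cycles.

3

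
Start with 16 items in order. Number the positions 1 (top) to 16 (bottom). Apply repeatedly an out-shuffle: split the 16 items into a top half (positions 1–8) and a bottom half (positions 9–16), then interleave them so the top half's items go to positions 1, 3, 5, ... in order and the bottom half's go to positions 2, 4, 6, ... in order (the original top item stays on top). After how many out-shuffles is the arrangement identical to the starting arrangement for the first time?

The out-shuffle permutes the 16 positions with cycle lengths [1, 1, 2, 4, 4, 4].
Every item is home exactly when every cycle has completed a whole number of laps, i.e. after lcm(1, 2, 4) = 4 out-shuffles.

4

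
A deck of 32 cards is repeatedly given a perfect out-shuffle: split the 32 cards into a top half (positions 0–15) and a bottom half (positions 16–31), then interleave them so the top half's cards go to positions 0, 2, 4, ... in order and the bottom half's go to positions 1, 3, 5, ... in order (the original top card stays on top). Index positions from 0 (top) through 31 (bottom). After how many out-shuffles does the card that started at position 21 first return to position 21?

5

Follow position 21 under repeated out-shuffles:
21 → 11 → 22 → 13 → 26 → 21
It first returns after 5 out-shuffles.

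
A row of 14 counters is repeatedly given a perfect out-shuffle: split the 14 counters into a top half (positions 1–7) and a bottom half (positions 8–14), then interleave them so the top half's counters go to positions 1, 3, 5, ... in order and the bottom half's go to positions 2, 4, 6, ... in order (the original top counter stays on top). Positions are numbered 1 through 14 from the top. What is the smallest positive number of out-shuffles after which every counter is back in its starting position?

12

The out-shuffle permutes the 14 positions with cycle lengths [1, 1, 12].
Every counter is home exactly when every cycle has completed a whole number of laps, i.e. after lcm(1, 12) = 12 out-shuffles.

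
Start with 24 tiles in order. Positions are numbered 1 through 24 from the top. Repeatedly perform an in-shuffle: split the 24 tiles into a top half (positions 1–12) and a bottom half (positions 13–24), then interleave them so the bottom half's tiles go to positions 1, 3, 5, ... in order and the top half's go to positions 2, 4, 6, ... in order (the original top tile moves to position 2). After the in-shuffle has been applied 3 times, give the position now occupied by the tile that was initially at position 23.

Track the tile's position through each in-shuffle:
23 → 21 → 17 → 9

9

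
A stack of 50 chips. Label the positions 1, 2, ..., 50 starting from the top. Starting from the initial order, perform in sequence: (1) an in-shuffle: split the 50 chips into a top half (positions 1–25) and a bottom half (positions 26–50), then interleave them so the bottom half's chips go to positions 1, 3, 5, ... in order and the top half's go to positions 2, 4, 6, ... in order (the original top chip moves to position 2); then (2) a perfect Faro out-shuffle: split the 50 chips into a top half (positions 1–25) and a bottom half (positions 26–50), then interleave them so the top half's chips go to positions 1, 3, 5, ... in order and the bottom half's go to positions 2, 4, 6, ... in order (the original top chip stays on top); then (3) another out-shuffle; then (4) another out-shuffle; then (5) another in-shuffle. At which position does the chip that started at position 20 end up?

38

Track the chip from position 20 forward through each operation:
  after op 1 (in-shuffle): 20 → 40
  after op 2 (out-shuffle): 40 → 30
  after op 3 (out-shuffle): 30 → 10
  after op 4 (out-shuffle): 10 → 19
  after op 5 (in-shuffle): 19 → 38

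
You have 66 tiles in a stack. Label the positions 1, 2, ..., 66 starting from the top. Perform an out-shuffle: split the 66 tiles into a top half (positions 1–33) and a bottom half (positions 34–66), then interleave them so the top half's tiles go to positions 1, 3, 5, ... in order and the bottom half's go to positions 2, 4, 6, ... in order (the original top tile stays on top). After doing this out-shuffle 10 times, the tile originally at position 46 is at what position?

61

Track the tile's position through each out-shuffle:
46 → 26 → 51 → 36 → 6 → 11 → 21 → 41 → 16 → 31 → 61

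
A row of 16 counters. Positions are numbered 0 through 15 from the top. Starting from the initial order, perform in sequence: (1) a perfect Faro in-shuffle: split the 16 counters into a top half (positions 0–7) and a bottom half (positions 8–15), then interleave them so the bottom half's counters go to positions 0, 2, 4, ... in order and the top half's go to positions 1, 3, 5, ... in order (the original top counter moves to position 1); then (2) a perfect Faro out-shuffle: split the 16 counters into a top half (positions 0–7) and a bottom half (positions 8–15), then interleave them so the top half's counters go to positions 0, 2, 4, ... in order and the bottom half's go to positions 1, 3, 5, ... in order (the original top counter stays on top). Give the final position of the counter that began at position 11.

Track the counter from position 11 forward through each operation:
  after op 1 (in-shuffle): 11 → 6
  after op 2 (out-shuffle): 6 → 12

12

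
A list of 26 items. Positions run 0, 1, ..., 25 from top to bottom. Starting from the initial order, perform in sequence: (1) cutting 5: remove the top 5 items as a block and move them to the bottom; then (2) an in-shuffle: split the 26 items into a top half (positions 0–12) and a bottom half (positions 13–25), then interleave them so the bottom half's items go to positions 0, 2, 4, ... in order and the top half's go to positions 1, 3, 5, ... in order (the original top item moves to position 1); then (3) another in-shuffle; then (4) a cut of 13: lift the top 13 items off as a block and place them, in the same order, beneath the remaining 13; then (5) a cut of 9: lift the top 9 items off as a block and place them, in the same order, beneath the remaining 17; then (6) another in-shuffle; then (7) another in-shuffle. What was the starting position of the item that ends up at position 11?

17

Undo the operations in reverse order, starting from position 11:
  undo op 7 (in-shuffle, from top half): 11 ← 5
  undo op 6 (in-shuffle, from top half): 5 ← 2
  undo op 5 (cut 9): 2 ← 11
  undo op 4 (cut 13): 11 ← 24
  undo op 3 (in-shuffle, from bottom half): 24 ← 25
  undo op 2 (in-shuffle, from top half): 25 ← 12
  undo op 1 (cut 5): 12 ← 17
So the item at position 11 came from original position 17.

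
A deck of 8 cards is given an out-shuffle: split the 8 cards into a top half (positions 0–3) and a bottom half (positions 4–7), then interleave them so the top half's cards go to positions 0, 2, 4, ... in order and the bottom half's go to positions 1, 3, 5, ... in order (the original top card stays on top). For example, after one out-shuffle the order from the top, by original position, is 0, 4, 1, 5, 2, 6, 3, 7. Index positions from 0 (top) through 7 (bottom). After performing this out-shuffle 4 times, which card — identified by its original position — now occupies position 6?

3

Work backwards from position 6, undoing one out-shuffle at a time:
6 ← 3 ← 5 ← 6 ← 3
So the card now at position 6 started at position 3.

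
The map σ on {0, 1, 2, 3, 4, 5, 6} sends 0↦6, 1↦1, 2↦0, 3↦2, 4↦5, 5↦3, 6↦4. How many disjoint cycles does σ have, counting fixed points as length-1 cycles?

2

Cycle decomposition: (0 6 4 5 3 2) (1).
2 cycles.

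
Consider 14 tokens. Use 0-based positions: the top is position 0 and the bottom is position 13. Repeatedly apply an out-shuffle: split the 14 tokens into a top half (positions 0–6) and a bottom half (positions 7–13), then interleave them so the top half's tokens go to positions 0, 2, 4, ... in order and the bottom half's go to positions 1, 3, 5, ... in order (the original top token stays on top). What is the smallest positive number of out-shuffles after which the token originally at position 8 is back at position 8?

Follow position 8 under repeated out-shuffles:
8 → 3 → 6 → 12 → 11 → 9 → 5 → 10 → 7 → 1 → 2 → 4 → 8
It first returns after 12 out-shuffles.

12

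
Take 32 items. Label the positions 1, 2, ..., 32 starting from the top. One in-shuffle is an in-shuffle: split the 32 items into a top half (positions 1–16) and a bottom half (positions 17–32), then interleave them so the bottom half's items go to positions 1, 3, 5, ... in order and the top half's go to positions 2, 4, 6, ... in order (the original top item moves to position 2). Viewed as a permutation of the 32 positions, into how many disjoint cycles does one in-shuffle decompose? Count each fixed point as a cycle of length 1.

4

Trace each unvisited position around until it returns:
(1 2 4 8 16 32 31 29 25 17) (3 6 12 24 15 30 27 21 9 18) (5 10 20 7 14 28 23 13 26 19) (11 22)
4 cycles in total.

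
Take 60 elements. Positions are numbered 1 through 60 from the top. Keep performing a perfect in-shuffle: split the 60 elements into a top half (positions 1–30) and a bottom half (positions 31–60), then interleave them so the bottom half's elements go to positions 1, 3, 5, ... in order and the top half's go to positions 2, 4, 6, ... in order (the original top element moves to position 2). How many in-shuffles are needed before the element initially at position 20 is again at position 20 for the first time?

60

Follow position 20 under repeated in-shuffles:
20 → 40 → 19 → 38 → 15 → 30 → 60 → 59 → ... → 20 (length 60)
It first returns after 60 in-shuffles.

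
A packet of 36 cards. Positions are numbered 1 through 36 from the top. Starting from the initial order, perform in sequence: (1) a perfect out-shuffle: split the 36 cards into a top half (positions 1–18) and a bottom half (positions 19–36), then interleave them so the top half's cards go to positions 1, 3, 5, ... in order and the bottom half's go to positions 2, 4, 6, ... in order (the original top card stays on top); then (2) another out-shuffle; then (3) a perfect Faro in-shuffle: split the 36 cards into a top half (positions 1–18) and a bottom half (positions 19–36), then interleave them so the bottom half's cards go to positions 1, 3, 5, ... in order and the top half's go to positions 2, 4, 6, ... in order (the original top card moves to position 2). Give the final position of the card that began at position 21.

22

Track the card from position 21 forward through each operation:
  after op 1 (out-shuffle): 21 → 6
  after op 2 (out-shuffle): 6 → 11
  after op 3 (in-shuffle): 11 → 22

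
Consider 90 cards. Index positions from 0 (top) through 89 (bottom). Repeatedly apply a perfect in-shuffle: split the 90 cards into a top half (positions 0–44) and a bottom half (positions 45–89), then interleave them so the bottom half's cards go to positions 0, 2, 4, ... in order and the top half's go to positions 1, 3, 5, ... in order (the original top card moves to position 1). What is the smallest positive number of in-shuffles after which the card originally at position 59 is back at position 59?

12

Follow position 59 under repeated in-shuffles:
59 → 28 → 57 → 24 → 49 → 8 → 17 → 35 → 71 → 52 → 14 → 29 → 59
It first returns after 12 in-shuffles.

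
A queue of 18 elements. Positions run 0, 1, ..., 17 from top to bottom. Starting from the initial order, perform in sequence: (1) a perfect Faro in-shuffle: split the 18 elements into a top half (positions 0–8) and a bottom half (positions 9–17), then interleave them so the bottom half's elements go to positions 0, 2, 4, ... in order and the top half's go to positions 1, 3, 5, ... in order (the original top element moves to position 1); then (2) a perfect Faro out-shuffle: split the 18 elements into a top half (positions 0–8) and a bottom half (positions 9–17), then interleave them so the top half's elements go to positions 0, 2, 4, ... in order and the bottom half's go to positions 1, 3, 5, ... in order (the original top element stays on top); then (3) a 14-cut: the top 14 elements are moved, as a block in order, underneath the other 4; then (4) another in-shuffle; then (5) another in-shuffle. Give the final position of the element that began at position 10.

16

Track the element from position 10 forward through each operation:
  after op 1 (in-shuffle): 10 → 2
  after op 2 (out-shuffle): 2 → 4
  after op 3 (cut 14): 4 → 8
  after op 4 (in-shuffle): 8 → 17
  after op 5 (in-shuffle): 17 → 16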